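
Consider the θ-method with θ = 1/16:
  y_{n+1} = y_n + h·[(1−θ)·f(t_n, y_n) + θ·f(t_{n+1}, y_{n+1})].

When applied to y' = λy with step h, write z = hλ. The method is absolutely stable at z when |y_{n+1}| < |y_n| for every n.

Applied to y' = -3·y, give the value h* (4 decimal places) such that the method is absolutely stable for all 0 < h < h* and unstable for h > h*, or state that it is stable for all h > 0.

(-2.2857,0); λ=-3 ⇒ h* = (16/7)/3 = 0.7619.

Test eqn y'=λy, z=hλ:
  y_{n+1} = y_n + z·[15/16·y_n + 1/16·y_{n+1}] ⇒ (1 − 1/16z)y_{n+1} = (1 + 15/16z)y_n
  so R(z) = (1 + 15/16z)/(1 − 1/16z).

Need |R(x)|<1, x<0.
x=-1.63: |R|=0.4793
R=−1: 1+15/16x = −1+1/16x ⇒ -7/8x=2 ⇒ x=2/(-7/8)=-2.2857
Confirm numerically:
  x=-2.065: |R|=0.82895 <1
  x=-1.868: |R|=0.67271 <1
  x=-1.529: |R|=0.39563 <1
  x=-1.179: |R|=0.09808 <1
  x=-2.663: |R|=1.28302 >1
  x=-2.385: |R|=1.07561 >1
Interval (-2.2857, 0).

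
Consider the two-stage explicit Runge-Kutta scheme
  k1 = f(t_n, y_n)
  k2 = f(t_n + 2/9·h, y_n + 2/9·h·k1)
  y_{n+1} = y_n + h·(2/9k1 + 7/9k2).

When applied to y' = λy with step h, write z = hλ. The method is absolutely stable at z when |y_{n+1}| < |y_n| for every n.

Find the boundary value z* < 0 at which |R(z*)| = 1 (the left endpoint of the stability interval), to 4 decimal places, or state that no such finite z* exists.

Set f=λy, z=hλ:
  k1=λy_n ⇒ h·k1=z·y_n;  k2=λ(1+2/9z)y_n ⇒ h·k2=z(1+2/9z)y_n
  y_{n+1}/y_n = 1 + 2/9z + 7/9z(1+2/9z) = 1 + z + 14/81z²
  Hence R(z) = 1 + z + 14/81z².

Solve |R(x)|<1 on ℝ⁻.
x=-0.71: |R|=0.3771
R=1: x+14/81x²=0 ⇒ x=−81/14=-5.7857; min R=1−1/(4·14/81)=-0.4464>−1
Confirm numerically:
  x=-5.183: |R|=0.46007 <1
  x=-4.535: |R|=0.01966 <1
  x=-2.550: |R|=0.42611 <1
  x=-6.347: |R|=1.61574 >1
  x=-6.082: |R|=1.31146 >1
  x=-5.919: |R|=1.13636 >1
So |R|<1 on (-5.7857, 0).

left endpoint -5.7857.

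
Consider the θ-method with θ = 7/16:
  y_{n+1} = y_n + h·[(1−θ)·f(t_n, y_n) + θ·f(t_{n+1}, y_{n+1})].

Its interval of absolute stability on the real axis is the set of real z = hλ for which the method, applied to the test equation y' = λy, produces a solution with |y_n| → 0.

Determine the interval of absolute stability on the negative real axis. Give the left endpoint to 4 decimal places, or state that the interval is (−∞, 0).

(-16.0000, 0).

With y'=λy (z=hλ):
  y_{n+1} = y_n + z·[9/16·y_n + 7/16·y_{n+1}] ⇒ (1 − 7/16z)y_{n+1} = (1 + 9/16z)y_n
  R(z) = (1 + 9/16z)/(1 − 7/16z).

Need |R(x)|<1, x<0.
x=-0.99: |R|=0.3092
R=−1: 1+9/16x = −1+7/16x ⇒ -1/8x=2 ⇒ x=2/(-1/8)=-16.0000
Confirm numerically:
  x=-15.330: |R|=0.98913 <1
  x=-11.829: |R|=0.91557 <1
  x=-10.477: |R|=0.87636 <1
  x=-6.516: |R|=0.69214 <1
  x=-16.305: |R|=1.00469 >1
  x=-16.245: |R|=1.00378 >1
Interval (-16.0000, 0).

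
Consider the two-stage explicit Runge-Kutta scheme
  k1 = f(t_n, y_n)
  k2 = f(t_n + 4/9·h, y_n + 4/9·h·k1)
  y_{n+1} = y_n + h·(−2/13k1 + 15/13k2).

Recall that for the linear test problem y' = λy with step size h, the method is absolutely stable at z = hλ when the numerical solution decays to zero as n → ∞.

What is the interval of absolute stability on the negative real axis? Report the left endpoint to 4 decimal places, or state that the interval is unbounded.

(-1.9500, 0).

With y'=λy (z=hλ):
  k1=λy_n ⇒ h·k1=z·y_n;  k2=λ(1+4/9z)y_n ⇒ h·k2=z(1+4/9z)y_n
  y_{n+1}/y_n = 1 − 2/13z + 15/13z(1+4/9z) = 1 + z + 20/39z²
  R(z) = 1 + z + 20/39z².

Boundary: |R(x)|=1, x<0.
x=-1: |R|=0.5128
R=1: x+20/39x²=0 ⇒ x=−39/20=-1.9500; min R=1−1/(4·20/39)=0.5125>−1
Confirm numerically:
  x=-1.745: |R|=0.81655 <1
  x=-1.700: |R|=0.78205 <1
  x=-1.237: |R|=0.54770 <1
  x=-0.959: |R|=0.51263 <1
  x=-2.278: |R|=1.38317 >1
  x=-2.154: |R|=1.22534 >1
  x=-2.016: |R|=1.06823 >1
Stable set (-1.9500, 0).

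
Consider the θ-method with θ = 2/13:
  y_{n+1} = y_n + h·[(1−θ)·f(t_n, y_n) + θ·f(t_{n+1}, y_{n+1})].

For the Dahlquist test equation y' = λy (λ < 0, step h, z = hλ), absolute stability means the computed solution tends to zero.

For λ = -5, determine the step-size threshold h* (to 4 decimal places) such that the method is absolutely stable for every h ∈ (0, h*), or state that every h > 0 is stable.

(-2.8889,0); λ=-5 ⇒ h* = (26/9)/5 = 0.5778.

On y'=λy, z=hλ:
  y_{n+1} = y_n + z·[11/13·y_n + 2/13·y_{n+1}] ⇒ (1 − 2/13z)y_{n+1} = (1 + 11/13z)y_n
  ⇒ R(z) = (1 + 11/13z)/(1 − 2/13z).

Solve |R(x)|<1 on ℝ⁻.
x=-0.85: |R|=0.2483
R=−1: 1+11/13x = −1+2/13x ⇒ -9/13x=2 ⇒ x=2/(-9/13)=-2.8889
Confirm numerically:
  x=-2.684: |R|=0.89961 <1
  x=-2.564: |R|=0.83870 <1
  x=-2.473: |R|=0.79143 <1
  x=-2.409: |R|=0.75760 <1
  x=-3.293: |R|=1.18569 >1
  x=-3.243: |R|=1.16355 >1
  x=-3.108: |R|=1.10262 >1
Interval (-2.8889, 0).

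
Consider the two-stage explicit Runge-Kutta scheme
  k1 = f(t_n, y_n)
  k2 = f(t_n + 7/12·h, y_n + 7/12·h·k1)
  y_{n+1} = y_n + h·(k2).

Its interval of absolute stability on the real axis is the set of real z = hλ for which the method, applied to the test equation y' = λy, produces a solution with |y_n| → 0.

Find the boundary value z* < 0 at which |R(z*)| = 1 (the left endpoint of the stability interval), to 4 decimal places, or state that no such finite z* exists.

Test eqn y'=λy, z=hλ:
  k1=λy_n ⇒ h·k1=z·y_n;  k2=λ(1+7/12z)y_n ⇒ h·k2=z(1+7/12z)y_n
  y_{n+1}/y_n = 1 + z(1+7/12z) = 1 + z + 7/12z²
  R(z) = 1 + z + 7/12z².

Boundary: |R(x)|=1, x<0.
x=-0.67: |R|=0.5919
R=1: x+7/12x²=0 ⇒ x=−12/7=-1.7143; min R=1−1/(4·7/12)=0.5714>−1
Confirm numerically:
  x=-1.406: |R|=0.74715 <1
  x=-1.190: |R|=0.63606 <1
  x=-0.882: |R|=0.57179 <1
  x=-2.162: |R|=1.56464 >1
  x=-1.744: |R|=1.03023 >1
Stable set (-1.7143, 0).

left endpoint -1.7143.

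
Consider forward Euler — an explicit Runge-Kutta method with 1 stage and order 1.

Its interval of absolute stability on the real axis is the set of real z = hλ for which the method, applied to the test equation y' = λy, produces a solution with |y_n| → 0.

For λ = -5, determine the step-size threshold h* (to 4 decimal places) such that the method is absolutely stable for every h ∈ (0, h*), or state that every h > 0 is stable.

(-2.0000,0); λ=-5 ⇒ h* = 0.4000.

On y'=λy, z=hλ:
  order 1, 1-stage ⇒ R(z)=1+z
  (e.g. R(-1.37)=-0.37000, |R|=0.37000)

Boundary: |R(x)|=1, x<0.
x=-1.37: |R|=0.3700
|R(-2.11)|=1.1100 |R(-1.34)|=0.3400 |R(-0.65)|=0.3500
Bisect:
  x_lo=-2.4874 |R|=1.4874  x_hi=-0.3075 |R|=0.6925
  mid=-1.39745 |R|=0.39745 →hi
  mid=-1.94242 |R|=0.94242 →hi
  mid=-2.21490 |R|=1.21490 →lo
  mid=-2.07866 |R|=1.07866 →lo
  mid=-2.01054 |R|=1.01054 →lo
  mid=-1.97648 |R|=0.97648 →hi
  mid=-1.99351 |R|=0.99351 →hi
  mid=-2.00202 |R|=1.00202 →lo
  mid=-1.99777 |R|=0.99777 →hi
  mid=-1.99989 |R|=0.99989 →hi
  ...
  [-2.00003,-1.99989] ⇒ x*=-2.0000
Interval (-2.0000, 0).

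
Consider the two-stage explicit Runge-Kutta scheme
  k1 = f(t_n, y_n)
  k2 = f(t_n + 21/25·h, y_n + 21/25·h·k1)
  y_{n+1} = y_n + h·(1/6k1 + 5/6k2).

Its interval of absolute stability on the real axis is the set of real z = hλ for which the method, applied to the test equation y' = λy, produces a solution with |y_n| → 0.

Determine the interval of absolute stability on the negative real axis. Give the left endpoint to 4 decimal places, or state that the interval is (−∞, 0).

(-1.4286, 0).

Set f=λy, z=hλ:
  k1=λy_n ⇒ h·k1=z·y_n;  k2=λ(1+21/25z)y_n ⇒ h·k2=z(1+21/25z)y_n
  y_{n+1}/y_n = 1 + 1/6z + 5/6z(1+21/25z) = 1 + z + 7/10z²
  Hence R(z) = 1 + z + 7/10z².

Find x<0 with |R(x)|<1.
x=-0.69: |R|=0.6433
R=1: x+7/10x²=0 ⇒ x=−10/7=-1.4286; min R=1−1/(4·7/10)=0.6429>−1
Confirm numerically:
  x=-1.346: |R|=0.92220 <1
  x=-1.310: |R|=0.89127 <1
  x=-0.989: |R|=0.69568 <1
  x=-0.985: |R|=0.69416 <1
  x=-1.810: |R|=1.48327 >1
  x=-1.525: |R|=1.10294 >1
  x=-1.475: |R|=1.04794 >1
Interval (-1.4286, 0).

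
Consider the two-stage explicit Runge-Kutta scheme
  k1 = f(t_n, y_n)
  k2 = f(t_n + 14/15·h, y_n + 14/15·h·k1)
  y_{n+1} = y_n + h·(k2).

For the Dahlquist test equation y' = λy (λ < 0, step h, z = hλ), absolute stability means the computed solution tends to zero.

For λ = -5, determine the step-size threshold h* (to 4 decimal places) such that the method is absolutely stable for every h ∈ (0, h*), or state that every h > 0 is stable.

(-1.0714,0); λ=-5 ⇒ h* = (15/14)/5 = 0.2143.

On y'=λy, z=hλ:
  k1=λy_n ⇒ h·k1=z·y_n;  k2=λ(1+14/15z)y_n ⇒ h·k2=z(1+14/15z)y_n
  y_{n+1}/y_n = 1 + z(1+14/15z) = 1 + z + 14/15z²
  Hence R(z) = 1 + z + 14/15z².

Need |R(x)|<1, x<0.
x=-1.5: |R|=1.6000
R=1: x+14/15x²=0 ⇒ x=−15/14=-1.0714; min R=1−1/(4·14/15)=0.7321>−1
Confirm numerically:
  x=-0.824: |R|=0.80971 <1
  x=-0.773: |R|=0.78469 <1
  x=-0.767: |R|=0.78207 <1
  x=-0.574: |R|=0.73351 <1
  x=-1.537: |R|=1.66788 >1
  x=-1.323: |R|=1.31064 >1
Interval (-1.0714, 0).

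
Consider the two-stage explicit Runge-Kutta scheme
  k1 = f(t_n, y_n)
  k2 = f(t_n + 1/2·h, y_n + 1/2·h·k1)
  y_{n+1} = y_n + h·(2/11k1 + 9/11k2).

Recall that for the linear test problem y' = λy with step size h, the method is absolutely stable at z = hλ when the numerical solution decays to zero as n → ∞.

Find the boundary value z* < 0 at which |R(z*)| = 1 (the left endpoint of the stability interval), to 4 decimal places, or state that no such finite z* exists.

On y'=λy, z=hλ:
  k1=λy_n ⇒ h·k1=z·y_n;  k2=λ(1+1/2z)y_n ⇒ h·k2=z(1+1/2z)y_n
  y_{n+1}/y_n = 1 + 2/11z + 9/11z(1+1/2z) = 1 + z + 9/22z²
  so R(z) = 1 + z + 9/22z².

Boundary: |R(x)|=1, x<0.
x=-1.45: |R|=0.4101
R=1: x+9/22x²=0 ⇒ x=−22/9=-2.4444; min R=1−1/(4·9/22)=0.3889>−1
Confirm numerically:
  x=-2.118: |R|=0.71715 <1
  x=-1.626: |R|=0.45559 <1
  x=-1.471: |R|=0.41421 <1
  x=-1.200: |R|=0.38909 <1
  x=-2.901: |R|=1.54183 >1
  x=-2.798: |R|=1.40469 >1
Stable set (-2.4444, 0).

z* = -2.4444.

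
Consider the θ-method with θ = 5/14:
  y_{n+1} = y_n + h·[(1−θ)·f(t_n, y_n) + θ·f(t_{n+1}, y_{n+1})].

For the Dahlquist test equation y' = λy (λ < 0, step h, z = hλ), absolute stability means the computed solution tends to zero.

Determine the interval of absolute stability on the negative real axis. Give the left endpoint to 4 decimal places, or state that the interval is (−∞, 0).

Set f=λy, z=hλ:
  y_{n+1} = y_n + z·[9/14·y_n + 5/14·y_{n+1}] ⇒ (1 − 5/14z)y_{n+1} = (1 + 9/14z)y_n
  R(z) = (1 + 9/14z)/(1 − 5/14z).

Boundary: |R(x)|=1, x<0.
x=-1.45: |R|=0.0447
R=−1: 1+9/14x = −1+5/14x ⇒ -2/7x=2 ⇒ x=2/(-2/7)=-7.0000
Confirm numerically:
  x=-6.652: |R|=0.97055 <1
  x=-6.448: |R|=0.95225 <1
  x=-5.296: |R|=0.83162 <1
  x=-7.566: |R|=1.04368 >1
  x=-7.137: |R|=1.01103 >1
  x=-7.054: |R|=1.00438 >1
Interval (-7.0000, 0).

z∈(-7.0000,0).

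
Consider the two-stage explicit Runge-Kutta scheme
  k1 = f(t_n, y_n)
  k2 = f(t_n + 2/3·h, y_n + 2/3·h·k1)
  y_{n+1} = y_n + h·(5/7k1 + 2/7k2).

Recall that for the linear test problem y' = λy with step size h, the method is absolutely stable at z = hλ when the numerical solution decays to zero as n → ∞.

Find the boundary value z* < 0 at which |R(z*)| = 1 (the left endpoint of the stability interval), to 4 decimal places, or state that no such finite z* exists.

Test eqn y'=λy, z=hλ:
  k1=λy_n ⇒ h·k1=z·y_n;  k2=λ(1+2/3z)y_n ⇒ h·k2=z(1+2/3z)y_n
  y_{n+1}/y_n = 1 + 5/7z + 2/7z(1+2/3z) = 1 + z + 4/21z²
  Hence R(z) = 1 + z + 4/21z².

Boundary: |R(x)|=1, x<0.
x=-1.33: |R|=0.0069
R=1: x+4/21x²=0 ⇒ x=−21/4=-5.2500; min R=1−1/(4·4/21)=-0.3125>−1
Confirm numerically:
  x=-4.799: |R|=0.58774 <1
  x=-4.379: |R|=0.27350 <1
  x=-3.530: |R|=0.15650 <1
  x=-3.342: |R|=0.21458 <1
  x=-5.543: |R|=1.30935 >1
  x=-5.358: |R|=1.11022 >1
So |R|<1 on (-5.2500, 0).

z* = -5.2500.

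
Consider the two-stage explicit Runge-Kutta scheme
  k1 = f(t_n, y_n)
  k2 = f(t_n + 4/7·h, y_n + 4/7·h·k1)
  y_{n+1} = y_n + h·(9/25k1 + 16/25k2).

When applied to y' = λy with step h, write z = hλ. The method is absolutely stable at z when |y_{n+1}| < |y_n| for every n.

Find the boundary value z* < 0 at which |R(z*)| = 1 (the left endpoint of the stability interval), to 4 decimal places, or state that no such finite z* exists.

left endpoint -2.7344.

Set f=λy, z=hλ:
  k1=λy_n ⇒ h·k1=z·y_n;  k2=λ(1+4/7z)y_n ⇒ h·k2=z(1+4/7z)y_n
  y_{n+1}/y_n = 1 + 9/25z + 16/25z(1+4/7z) = 1 + z + 64/175z²
  so R(z) = 1 + z + 64/175z².

Solve |R(x)|<1 on ℝ⁻.
x=-1.19: |R|=0.3279
R=1: x+64/175x²=0 ⇒ x=−175/64=-2.7344; min R=1−1/(4·64/175)=0.3164>−1
Confirm numerically:
  x=-2.670: |R|=0.93714 <1
  x=-2.463: |R|=0.75556 <1
  x=-1.430: |R|=0.31785 <1
  x=-1.209: |R|=0.32556 <1
  x=-3.133: |R|=1.45674 >1
  x=-2.797: |R|=1.06406 >1
So |R|<1 on (-2.7344, 0).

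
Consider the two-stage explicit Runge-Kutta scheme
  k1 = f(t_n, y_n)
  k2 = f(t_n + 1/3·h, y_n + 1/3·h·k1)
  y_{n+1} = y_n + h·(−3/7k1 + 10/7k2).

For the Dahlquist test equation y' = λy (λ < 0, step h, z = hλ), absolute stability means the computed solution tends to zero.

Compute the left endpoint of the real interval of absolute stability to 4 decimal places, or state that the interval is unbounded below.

left endpoint -2.1000.

Set f=λy, z=hλ:
  k1=λy_n ⇒ h·k1=z·y_n;  k2=λ(1+1/3z)y_n ⇒ h·k2=z(1+1/3z)y_n
  y_{n+1}/y_n = 1 − 3/7z + 10/7z(1+1/3z) = 1 + z + 10/21z²
  Hence R(z) = 1 + z + 10/21z².

Solve |R(x)|<1 on ℝ⁻.
x=-0.85: |R|=0.4940
R=1: x+10/21x²=0 ⇒ x=−21/10=-2.1000; min R=1−1/(4·10/21)=0.4750>−1
Confirm numerically:
  x=-2.014: |R|=0.91752 <1
  x=-1.687: |R|=0.66822 <1
  x=-0.993: |R|=0.47655 <1
  x=-2.521: |R|=1.50540 >1
  x=-2.500: |R|=1.47619 >1
So |R|<1 on (-2.1000, 0).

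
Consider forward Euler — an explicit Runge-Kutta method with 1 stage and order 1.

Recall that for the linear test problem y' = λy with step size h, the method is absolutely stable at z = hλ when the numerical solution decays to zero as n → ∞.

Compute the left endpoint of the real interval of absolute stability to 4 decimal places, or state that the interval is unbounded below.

With y'=λy (z=hλ):
  order 1, 1-stage ⇒ R(z)=1+z
  (e.g. R(-0.39)=0.61000, |R|=0.61000)

Find x<0 with |R(x)|<1.
x=-0.39: |R|=0.6100
|R(-1.69)|=0.6900 |R(-1.63)|=0.6300 |R(-1.57)|=0.5700
Bisect:
  x_lo=-2.5874 |R|=1.5874  x_hi=-0.2363 |R|=0.7637
  mid=-1.41182 |R|=0.41182 →hi
  mid=-1.99959 |R|=0.99959 →hi
  mid=-2.29347 |R|=1.29347 →lo
  mid=-2.14653 |R|=1.14653 →lo
  mid=-2.07306 |R|=1.07306 →lo
  mid=-2.03632 |R|=1.03632 →lo
  mid=-2.01796 |R|=1.01796 →lo
  mid=-2.00877 |R|=1.00877 →lo
  mid=-2.00418 |R|=1.00418 →lo
  mid=-2.00188 |R|=1.00188 →lo
  ...
  [-2.00002,-1.99988] ⇒ x*=-2.0000
Stable set (-2.0000, 0).

left endpoint -2.0000.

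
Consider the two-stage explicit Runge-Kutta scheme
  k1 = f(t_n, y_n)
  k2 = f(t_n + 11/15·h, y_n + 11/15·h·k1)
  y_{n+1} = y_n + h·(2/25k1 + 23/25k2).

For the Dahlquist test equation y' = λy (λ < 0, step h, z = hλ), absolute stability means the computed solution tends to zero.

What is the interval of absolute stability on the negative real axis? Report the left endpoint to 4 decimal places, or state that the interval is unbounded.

(-1.4822, 0).

On y'=λy, z=hλ:
  k1=λy_n ⇒ h·k1=z·y_n;  k2=λ(1+11/15z)y_n ⇒ h·k2=z(1+11/15z)y_n
  y_{n+1}/y_n = 1 + 2/25z + 23/25z(1+11/15z) = 1 + z + 253/375z²
  so R(z) = 1 + z + 253/375z².

Solve |R(x)|<1 on ℝ⁻.
x=-0.63: |R|=0.6378
R=1: x+253/375x²=0 ⇒ x=−375/253=-1.4822; min R=1−1/(4·253/375)=0.6294>−1
Confirm numerically:
  x=-1.328: |R|=0.86183 <1
  x=-1.067: |R|=0.70110 <1
  x=-0.851: |R|=0.63759 <1
  x=-1.969: |R|=1.64666 >1
  x=-1.736: |R|=1.29724 >1
  x=-1.635: |R|=1.16854 >1
So |R|<1 on (-1.4822, 0).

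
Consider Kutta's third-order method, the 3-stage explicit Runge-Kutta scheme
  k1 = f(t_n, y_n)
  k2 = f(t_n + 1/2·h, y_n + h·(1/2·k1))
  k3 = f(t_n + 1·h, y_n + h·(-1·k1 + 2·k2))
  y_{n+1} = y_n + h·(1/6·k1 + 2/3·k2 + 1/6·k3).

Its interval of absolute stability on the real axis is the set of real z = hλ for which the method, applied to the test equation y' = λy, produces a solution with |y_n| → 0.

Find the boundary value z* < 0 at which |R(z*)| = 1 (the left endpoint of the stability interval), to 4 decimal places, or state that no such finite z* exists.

left endpoint -2.5127.

With y'=λy (z=hλ):
  order 3, 3-stage ⇒ R(z)=1+z+z^2/2+z^3/6
  (e.g. R(-0.81)=0.42948, |R|=0.42948)

Need |R(x)|<1, x<0.
x=-0.81: |R|=0.4295
|R(-1.83)|=0.1770 |R(-1.06)|=0.3033 |R(-0.56)|=0.5675
Bisect:
  x_lo=-2.8140 |R|=1.5684  x_hi=-0.3449 |R|=0.7078
  mid=-1.57942 |R|=0.01120 →hi
  mid=-2.19669 |R|=0.55064 →hi
  mid=-2.50533 |R|=0.98784 →hi
  mid=-2.65964 |R|=1.25838 →lo
  mid=-2.58249 |R|=1.11840 →lo
  mid=-2.54391 |R|=1.05197 →lo
  mid=-2.52462 |R|=1.01962 →lo
  mid=-2.51497 |R|=1.00366 →lo
  ...
  [-2.51286,-2.51271] ⇒ x*=-2.5127
Interval (-2.5127, 0).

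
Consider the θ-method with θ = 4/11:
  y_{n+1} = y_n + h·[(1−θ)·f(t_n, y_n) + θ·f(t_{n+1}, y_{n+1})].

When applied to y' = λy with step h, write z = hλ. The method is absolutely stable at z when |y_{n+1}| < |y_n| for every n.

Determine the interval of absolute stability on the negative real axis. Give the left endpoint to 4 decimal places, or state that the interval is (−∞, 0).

z∈(-7.3333,0).

Set f=λy, z=hλ:
  y_{n+1} = y_n + z·[7/11·y_n + 4/11·y_{n+1}] ⇒ (1 − 4/11z)y_{n+1} = (1 + 7/11z)y_n
  Hence R(z) = (1 + 7/11z)/(1 − 4/11z).

Boundary: |R(x)|=1, x<0.
x=-0.42: |R|=0.6356
R=−1: 1+7/11x = −1+4/11x ⇒ -3/11x=2 ⇒ x=2/(-3/11)=-7.3333
Confirm numerically:
  x=-4.962: |R|=0.76939 <1
  x=-4.168: |R|=0.65684 <1
  x=-3.385: |R|=0.51732 <1
  x=-7.768: |R|=1.03099 >1
  x=-7.737: |R|=1.02887 >1
So |R|<1 on (-7.3333, 0).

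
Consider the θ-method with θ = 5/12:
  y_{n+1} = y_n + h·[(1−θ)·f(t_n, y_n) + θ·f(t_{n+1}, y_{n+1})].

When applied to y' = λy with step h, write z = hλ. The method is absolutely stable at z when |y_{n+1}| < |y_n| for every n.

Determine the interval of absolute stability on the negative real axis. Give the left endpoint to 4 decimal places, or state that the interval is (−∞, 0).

Test eqn y'=λy, z=hλ:
  y_{n+1} = y_n + z·[7/12·y_n + 5/12·y_{n+1}] ⇒ (1 − 5/12z)y_{n+1} = (1 + 7/12z)y_n
  ⇒ R(z) = (1 + 7/12z)/(1 − 5/12z).

Boundary: |R(x)|=1, x<0.
x=-0.73: |R|=0.4403
R=−1: 1+7/12x = −1+5/12x ⇒ -1/6x=2 ⇒ x=2/(-1/6)=-12.0000
Confirm numerically:
  x=-10.917: |R|=0.96747 <1
  x=-8.933: |R|=0.89175 <1
  x=-6.554: |R|=0.75671 <1
  x=-5.806: |R|=0.69807 <1
  x=-12.415: |R|=1.01120 >1
  x=-12.116: |R|=1.00320 >1
Interval (-12.0000, 0).

(-12.0000, 0).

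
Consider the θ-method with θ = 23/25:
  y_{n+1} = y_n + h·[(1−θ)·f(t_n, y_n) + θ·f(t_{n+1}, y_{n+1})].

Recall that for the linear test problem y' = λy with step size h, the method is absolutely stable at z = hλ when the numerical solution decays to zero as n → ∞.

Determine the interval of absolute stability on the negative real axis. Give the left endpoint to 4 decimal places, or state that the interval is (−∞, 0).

On y'=λy, z=hλ:
  y_{n+1} = y_n + z·[2/25·y_n + 23/25·y_{n+1}] ⇒ (1 − 23/25z)y_{n+1} = (1 + 2/25z)y_n
  ⇒ R(z) = (1 + 2/25z)/(1 − 23/25z).

Solve |R(x)|<1 on ℝ⁻.
x=-0.48: |R|=0.6670
x=-2: |R|=0.2958
x=-10: |R|=0.0196
x=-100: |R|=0.0753
θ=23/25≥1/2 ⇒ |1+2/25x|<|1−23/25x| ∀x<0 ⇒ stable on all of ℝ⁻.

interval (−∞, 0).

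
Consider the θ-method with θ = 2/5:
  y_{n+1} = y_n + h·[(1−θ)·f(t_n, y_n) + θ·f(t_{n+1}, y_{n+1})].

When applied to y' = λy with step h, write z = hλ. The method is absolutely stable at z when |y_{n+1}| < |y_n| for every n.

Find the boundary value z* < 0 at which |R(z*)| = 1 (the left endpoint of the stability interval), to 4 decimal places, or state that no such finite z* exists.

left endpoint -10.0000.

With y'=λy (z=hλ):
  y_{n+1} = y_n + z·[3/5·y_n + 2/5·y_{n+1}] ⇒ (1 − 2/5z)y_{n+1} = (1 + 3/5z)y_n
  ⇒ R(z) = (1 + 3/5z)/(1 − 2/5z).

Solve |R(x)|<1 on ℝ⁻.
x=-0.61: |R|=0.5096
R=−1: 1+3/5x = −1+2/5x ⇒ -1/5x=2 ⇒ x=2/(-1/5)=-10.0000
Confirm numerically:
  x=-8.963: |R|=0.95477 <1
  x=-5.263: |R|=0.69490 <1
  x=-4.380: |R|=0.59157 <1
  x=-10.480: |R|=1.01849 >1
  x=-10.232: |R|=1.00911 >1
  x=-10.181: |R|=1.00714 >1
Stable set (-10.0000, 0).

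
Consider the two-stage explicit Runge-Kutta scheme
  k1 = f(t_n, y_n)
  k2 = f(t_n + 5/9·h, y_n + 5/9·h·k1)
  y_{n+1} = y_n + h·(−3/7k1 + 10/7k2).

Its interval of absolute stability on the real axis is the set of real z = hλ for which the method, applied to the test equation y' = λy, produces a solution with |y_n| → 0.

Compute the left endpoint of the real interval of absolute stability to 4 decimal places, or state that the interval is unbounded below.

With y'=λy (z=hλ):
  k1=λy_n ⇒ h·k1=z·y_n;  k2=λ(1+5/9z)y_n ⇒ h·k2=z(1+5/9z)y_n
  y_{n+1}/y_n = 1 − 3/7z + 10/7z(1+5/9z) = 1 + z + 50/63z²
  so R(z) = 1 + z + 50/63z².

Need |R(x)|<1, x<0.
x=-1.78: |R|=1.7346
R=1: x+50/63x²=0 ⇒ x=−63/50=-1.2600; min R=1−1/(4·50/63)=0.6850>−1
Confirm numerically:
  x=-1.152: |R|=0.90126 <1
  x=-1.147: |R|=0.89713 <1
  x=-0.630: |R|=0.68500 <1
  x=-1.842: |R|=1.85083 >1
  x=-1.747: |R|=1.67523 >1
So |R|<1 on (-1.2600, 0).

left endpoint -1.2600.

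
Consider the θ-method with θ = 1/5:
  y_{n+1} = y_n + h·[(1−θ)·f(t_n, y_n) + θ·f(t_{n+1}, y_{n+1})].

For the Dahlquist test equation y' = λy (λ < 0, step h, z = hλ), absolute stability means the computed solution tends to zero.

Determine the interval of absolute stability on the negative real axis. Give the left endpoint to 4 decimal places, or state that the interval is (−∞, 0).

Set f=λy, z=hλ:
  y_{n+1} = y_n + z·[4/5·y_n + 1/5·y_{n+1}] ⇒ (1 − 1/5z)y_{n+1} = (1 + 4/5z)y_n
  ⇒ R(z) = (1 + 4/5z)/(1 − 1/5z).

Solve |R(x)|<1 on ℝ⁻.
x=-0.47: |R|=0.5704
R=−1: 1+4/5x = −1+1/5x ⇒ -3/5x=2 ⇒ x=2/(-3/5)=-3.3333
Confirm numerically:
  x=-2.918: |R|=0.84264 <1
  x=-2.567: |R|=0.69618 <1
  x=-2.457: |R|=0.64745 <1
  x=-1.740: |R|=0.29080 <1
  x=-3.856: |R|=1.17706 >1
  x=-3.619: |R|=1.09943 >1
Interval (-3.3333, 0).

(-3.3333, 0).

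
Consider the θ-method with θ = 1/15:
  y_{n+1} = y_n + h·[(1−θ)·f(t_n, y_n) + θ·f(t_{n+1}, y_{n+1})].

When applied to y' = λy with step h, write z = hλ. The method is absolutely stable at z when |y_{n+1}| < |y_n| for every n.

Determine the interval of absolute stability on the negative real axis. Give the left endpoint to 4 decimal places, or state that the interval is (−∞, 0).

On y'=λy, z=hλ:
  y_{n+1} = y_n + z·[14/15·y_n + 1/15·y_{n+1}] ⇒ (1 − 1/15z)y_{n+1} = (1 + 14/15z)y_n
  R(z) = (1 + 14/15z)/(1 − 1/15z).

Find x<0 with |R(x)|<1.
x=-1.61: |R|=0.4539
R=−1: 1+14/15x = −1+1/15x ⇒ -13/15x=2 ⇒ x=2/(-13/15)=-2.3077
Confirm numerically:
  x=-1.478: |R|=0.34543 <1
  x=-1.441: |R|=0.31470 <1
  x=-1.156: |R|=0.07329 <1
  x=-2.714: |R|=1.29818 >1
  x=-2.637: |R|=1.24273 >1
  x=-2.362: |R|=1.04066 >1
Stable set (-2.3077, 0).

(-2.3077, 0).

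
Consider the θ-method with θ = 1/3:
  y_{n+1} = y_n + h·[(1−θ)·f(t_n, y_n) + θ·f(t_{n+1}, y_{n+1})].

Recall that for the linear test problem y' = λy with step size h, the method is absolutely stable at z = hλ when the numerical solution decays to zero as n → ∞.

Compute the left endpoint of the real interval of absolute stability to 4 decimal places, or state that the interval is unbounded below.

On y'=λy, z=hλ:
  y_{n+1} = y_n + z·[2/3·y_n + 1/3·y_{n+1}] ⇒ (1 − 1/3z)y_{n+1} = (1 + 2/3z)y_n
  so R(z) = (1 + 2/3z)/(1 − 1/3z).

Boundary: |R(x)|=1, x<0.
x=-0.4: |R|=0.6471
R=−1: 1+2/3x = −1+1/3x ⇒ -1/3x=2 ⇒ x=2/(-1/3)=-6.0000
Confirm numerically:
  x=-5.887: |R|=0.98728 <1
  x=-4.974: |R|=0.87133 <1
  x=-3.453: |R|=0.60530 <1
  x=-2.555: |R|=0.37984 <1
  x=-6.351: |R|=1.03754 >1
  x=-6.112: |R|=1.01229 >1
  x=-6.082: |R|=1.00903 >1
Stable set (-6.0000, 0).

left endpoint -6.0000.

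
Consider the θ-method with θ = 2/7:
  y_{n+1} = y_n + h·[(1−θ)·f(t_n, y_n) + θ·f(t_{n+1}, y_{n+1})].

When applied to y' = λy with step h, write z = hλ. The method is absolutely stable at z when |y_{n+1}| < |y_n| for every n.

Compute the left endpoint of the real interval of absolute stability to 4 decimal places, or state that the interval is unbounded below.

Set f=λy, z=hλ:
  y_{n+1} = y_n + z·[5/7·y_n + 2/7·y_{n+1}] ⇒ (1 − 2/7z)y_{n+1} = (1 + 5/7z)y_n
  ⇒ R(z) = (1 + 5/7z)/(1 − 2/7z).

Need |R(x)|<1, x<0.
x=-1.33: |R|=0.0362
R=−1: 1+5/7x = −1+2/7x ⇒ -3/7x=2 ⇒ x=2/(-3/7)=-4.6667
Confirm numerically:
  x=-3.307: |R|=0.70038 <1
  x=-2.449: |R|=0.44083 <1
  x=-2.317: |R|=0.39410 <1
  x=-5.097: |R|=1.07508 >1
  x=-5.028: |R|=1.06356 >1
  x=-4.929: |R|=1.04668 >1
So |R|<1 on (-4.6667, 0).

z* = -4.6667.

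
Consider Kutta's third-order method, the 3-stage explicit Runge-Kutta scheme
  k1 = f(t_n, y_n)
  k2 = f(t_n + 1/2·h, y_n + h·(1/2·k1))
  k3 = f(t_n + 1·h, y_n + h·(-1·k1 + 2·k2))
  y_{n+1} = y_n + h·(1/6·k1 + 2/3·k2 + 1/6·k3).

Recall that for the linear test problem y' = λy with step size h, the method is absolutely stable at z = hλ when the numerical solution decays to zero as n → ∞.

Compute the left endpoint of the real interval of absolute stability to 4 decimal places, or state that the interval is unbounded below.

left endpoint -2.5127.

Test eqn y'=λy, z=hλ:
  order 3, 3-stage ⇒ R(z)=1+z+z^2/2+z^3/6
  (e.g. R(-0.93)=0.36839, |R|=0.36839)

Find x<0 with |R(x)|<1.
x=-0.93: |R|=0.3684
|R(-2.34)|=0.7377 |R(-1.64)|=0.0304 |R(-1.44)|=0.0991
Bisect:
  x_lo=-3.2249 |R|=2.6148  x_hi=-0.2494 |R|=0.7791
  mid=-1.73716 |R|=0.10201 →hi
  mid=-2.48104 |R|=0.94862 →hi
  mid=-2.85298 |R|=1.65353 →lo
  mid=-2.66701 |R|=1.27225 →lo
  mid=-2.57402 |R|=1.10363 →lo
  mid=-2.52753 |R|=1.02448 →lo
  mid=-2.50429 |R|=0.98614 →hi
  mid=-2.51591 |R|=1.00521 →lo
  ...
  [-2.51282,-2.51264] ⇒ x*=-2.5127
So |R|<1 on (-2.5127, 0).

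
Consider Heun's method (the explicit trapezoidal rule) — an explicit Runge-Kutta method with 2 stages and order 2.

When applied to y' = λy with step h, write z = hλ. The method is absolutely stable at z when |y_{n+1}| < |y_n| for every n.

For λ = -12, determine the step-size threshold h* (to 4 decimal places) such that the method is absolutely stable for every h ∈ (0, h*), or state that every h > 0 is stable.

(-2.0000,0); λ=-12 ⇒ h* = 0.1667.

Test eqn y'=λy, z=hλ:
  order 2, 2-stage ⇒ R(z)=1+z+z^2/2
  (e.g. R(-0.39)=0.68605, |R|=0.68605)

Solve |R(x)|<1 on ℝ⁻.
x=-0.39: |R|=0.6861
|R(-2.37)|=1.4385 |R(-1.98)|=0.9802 |R(-0.53)|=0.6104
Bisect:
  x_lo=-2.4559 |R|=1.5598  x_hi=-0.2140 |R|=0.8089
  mid=-1.33495 |R|=0.55610 →hi
  mid=-1.89541 |R|=0.90088 →hi
  mid=-2.17563 |R|=1.19106 →lo
  mid=-2.03552 |R|=1.03615 →lo
  mid=-1.96546 |R|=0.96606 →hi
  mid=-2.00049 |R|=1.00049 →lo
  mid=-1.98298 |R|=0.98312 →hi
  mid=-1.99174 |R|=0.99177 →hi
  mid=-1.99611 |R|=0.99612 →hi
  ...
  [-2.00008,-1.99994] ⇒ x*=-2.0000
So |R|<1 on (-2.0000, 0).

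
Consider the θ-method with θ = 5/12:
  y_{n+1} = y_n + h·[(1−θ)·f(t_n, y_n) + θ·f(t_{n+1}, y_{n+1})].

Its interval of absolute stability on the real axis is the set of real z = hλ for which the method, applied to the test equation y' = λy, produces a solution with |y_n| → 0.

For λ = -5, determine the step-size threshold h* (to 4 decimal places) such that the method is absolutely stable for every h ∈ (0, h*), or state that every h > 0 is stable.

Test eqn y'=λy, z=hλ:
  y_{n+1} = y_n + z·[7/12·y_n + 5/12·y_{n+1}] ⇒ (1 − 5/12z)y_{n+1} = (1 + 7/12z)y_n
  ⇒ R(z) = (1 + 7/12z)/(1 − 5/12z).

Find x<0 with |R(x)|<1.
x=-0.96: |R|=0.3143
R=−1: 1+7/12x = −1+5/12x ⇒ -1/6x=2 ⇒ x=2/(-1/6)=-12.0000
Confirm numerically:
  x=-11.615: |R|=0.98901 <1
  x=-10.058: |R|=0.93765 <1
  x=-9.966: |R|=0.93421 <1
  x=-12.178: |R|=1.00488 >1
  x=-12.123: |R|=1.00339 >1
So |R|<1 on (-12.0000, 0).

(-12.0000,0); λ=-5 ⇒ h* = (12)/5 = 2.4000.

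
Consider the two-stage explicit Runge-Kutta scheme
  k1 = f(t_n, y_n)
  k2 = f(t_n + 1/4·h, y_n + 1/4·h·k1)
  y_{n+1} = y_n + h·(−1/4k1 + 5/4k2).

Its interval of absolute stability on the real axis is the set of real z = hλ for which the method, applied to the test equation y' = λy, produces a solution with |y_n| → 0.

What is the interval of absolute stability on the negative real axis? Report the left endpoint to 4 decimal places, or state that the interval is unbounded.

(-3.2000, 0).

Test eqn y'=λy, z=hλ:
  k1=λy_n ⇒ h·k1=z·y_n;  k2=λ(1+1/4z)y_n ⇒ h·k2=z(1+1/4z)y_n
  y_{n+1}/y_n = 1 − 1/4z + 5/4z(1+1/4z) = 1 + z + 5/16z²
  R(z) = 1 + z + 5/16z².

Boundary: |R(x)|=1, x<0.
x=-0.44: |R|=0.6205
R=1: x+5/16x²=0 ⇒ x=−16/5=-3.2000; min R=1−1/(4·5/16)=0.2000>−1
Confirm numerically:
  x=-2.645: |R|=0.54126 <1
  x=-2.038: |R|=0.25995 <1
  x=-1.426: |R|=0.20946 <1
  x=-3.745: |R|=1.63782 >1
  x=-3.516: |R|=1.34720 >1
So |R|<1 on (-3.2000, 0).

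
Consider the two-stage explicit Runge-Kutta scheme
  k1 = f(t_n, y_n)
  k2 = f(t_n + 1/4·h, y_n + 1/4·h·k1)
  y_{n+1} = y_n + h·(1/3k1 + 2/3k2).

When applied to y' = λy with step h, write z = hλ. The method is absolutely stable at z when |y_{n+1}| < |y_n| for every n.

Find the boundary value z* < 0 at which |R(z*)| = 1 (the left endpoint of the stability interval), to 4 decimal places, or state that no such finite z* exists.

With y'=λy (z=hλ):
  k1=λy_n ⇒ h·k1=z·y_n;  k2=λ(1+1/4z)y_n ⇒ h·k2=z(1+1/4z)y_n
  y_{n+1}/y_n = 1 + 1/3z + 2/3z(1+1/4z) = 1 + z + 1/6z²
  Hence R(z) = 1 + z + 1/6z².

Find x<0 with |R(x)|<1.
x=-1.61: |R|=0.1780
R=1: x+1/6x²=0 ⇒ x=−6=-6.0000; min R=1−1/(4·1/6)=-0.5000>−1
Confirm numerically:
  x=-5.013: |R|=0.17536 <1
  x=-3.885: |R|=0.36946 <1
  x=-3.864: |R|=0.37558 <1
  x=-3.790: |R|=0.39598 <1
  x=-6.201: |R|=1.20773 >1
  x=-6.133: |R|=1.13595 >1
  x=-6.082: |R|=1.08312 >1
So |R|<1 on (-6.0000, 0).

z* = -6.0000.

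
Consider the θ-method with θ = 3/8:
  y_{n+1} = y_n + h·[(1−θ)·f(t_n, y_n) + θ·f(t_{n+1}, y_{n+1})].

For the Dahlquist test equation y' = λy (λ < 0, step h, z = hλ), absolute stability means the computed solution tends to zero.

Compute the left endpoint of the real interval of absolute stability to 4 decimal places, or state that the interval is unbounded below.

left endpoint -8.0000.

On y'=λy, z=hλ:
  y_{n+1} = y_n + z·[5/8·y_n + 3/8·y_{n+1}] ⇒ (1 − 3/8z)y_{n+1} = (1 + 5/8z)y_n
  Hence R(z) = (1 + 5/8z)/(1 − 3/8z).

Solve |R(x)|<1 on ℝ⁻.
x=-1.57: |R|=0.0118
R=−1: 1+5/8x = −1+3/8x ⇒ -1/4x=2 ⇒ x=2/(-1/4)=-8.0000
Confirm numerically:
  x=-7.376: |R|=0.95858 <1
  x=-6.890: |R|=0.92257 <1
  x=-6.053: |R|=0.85114 <1
  x=-5.063: |R|=0.74669 <1
  x=-8.434: |R|=1.02606 >1
  x=-8.432: |R|=1.02595 >1
Stable set (-8.0000, 0).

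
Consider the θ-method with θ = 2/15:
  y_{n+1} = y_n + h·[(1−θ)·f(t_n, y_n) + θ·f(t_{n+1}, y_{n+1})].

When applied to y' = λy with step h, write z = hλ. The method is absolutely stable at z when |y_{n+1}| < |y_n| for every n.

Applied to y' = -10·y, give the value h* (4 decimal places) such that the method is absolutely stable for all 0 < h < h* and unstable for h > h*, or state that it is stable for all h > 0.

Test eqn y'=λy, z=hλ:
  y_{n+1} = y_n + z·[13/15·y_n + 2/15·y_{n+1}] ⇒ (1 − 2/15z)y_{n+1} = (1 + 13/15z)y_n
  so R(z) = (1 + 13/15z)/(1 − 2/15z).

Need |R(x)|<1, x<0.
x=-0.55: |R|=0.4876
R=−1: 1+13/15x = −1+2/15x ⇒ -11/15x=2 ⇒ x=2/(-11/15)=-2.7273
Confirm numerically:
  x=-2.190: |R|=0.69505 <1
  x=-1.478: |R|=0.23468 <1
  x=-1.470: |R|=0.22910 <1
  x=-3.305: |R|=1.29408 >1
  x=-3.177: |R|=1.23167 >1
  x=-2.915: |R|=1.09914 >1
Stable set (-2.7273, 0).

(-2.7273,0); λ=-10 ⇒ h* = (30/11)/10 = 0.2727.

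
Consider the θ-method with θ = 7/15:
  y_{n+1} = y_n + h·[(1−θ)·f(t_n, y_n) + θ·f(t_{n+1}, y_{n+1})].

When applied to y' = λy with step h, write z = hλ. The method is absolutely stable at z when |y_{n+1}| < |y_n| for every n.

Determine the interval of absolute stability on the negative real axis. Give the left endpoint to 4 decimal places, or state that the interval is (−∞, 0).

On y'=λy, z=hλ:
  y_{n+1} = y_n + z·[8/15·y_n + 7/15·y_{n+1}] ⇒ (1 − 7/15z)y_{n+1} = (1 + 8/15z)y_n
  ⇒ R(z) = (1 + 8/15z)/(1 − 7/15z).

Find x<0 with |R(x)|<1.
x=-0.76: |R|=0.4390
R=−1: 1+8/15x = −1+7/15x ⇒ -1/15x=2 ⇒ x=2/(-1/15)=-30.0000
Confirm numerically:
  x=-28.016: |R|=0.99060 <1
  x=-21.220: |R|=0.94631 <1
  x=-14.345: |R|=0.86436 <1
  x=-30.440: |R|=1.00193 >1
  x=-30.324: |R|=1.00143 >1
So |R|<1 on (-30.0000, 0).

(-30.0000, 0).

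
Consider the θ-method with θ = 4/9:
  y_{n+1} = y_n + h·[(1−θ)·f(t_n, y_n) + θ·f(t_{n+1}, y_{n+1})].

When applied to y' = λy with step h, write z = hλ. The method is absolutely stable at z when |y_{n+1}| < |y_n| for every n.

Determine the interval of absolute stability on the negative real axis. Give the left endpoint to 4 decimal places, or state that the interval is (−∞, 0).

On y'=λy, z=hλ:
  y_{n+1} = y_n + z·[5/9·y_n + 4/9·y_{n+1}] ⇒ (1 − 4/9z)y_{n+1} = (1 + 5/9z)y_n
  so R(z) = (1 + 5/9z)/(1 − 4/9z).

Find x<0 with |R(x)|<1.
x=-0.96: |R|=0.3271
R=−1: 1+5/9x = −1+4/9x ⇒ -1/9x=2 ⇒ x=2/(-1/9)=-18.0000
Confirm numerically:
  x=-16.946: |R|=0.98627 <1
  x=-13.637: |R|=0.93134 <1
  x=-10.001: |R|=0.83677 <1
  x=-18.479: |R|=1.00578 >1
  x=-18.388: |R|=1.00470 >1
  x=-18.239: |R|=1.00292 >1
So |R|<1 on (-18.0000, 0).

z∈(-18.0000,0).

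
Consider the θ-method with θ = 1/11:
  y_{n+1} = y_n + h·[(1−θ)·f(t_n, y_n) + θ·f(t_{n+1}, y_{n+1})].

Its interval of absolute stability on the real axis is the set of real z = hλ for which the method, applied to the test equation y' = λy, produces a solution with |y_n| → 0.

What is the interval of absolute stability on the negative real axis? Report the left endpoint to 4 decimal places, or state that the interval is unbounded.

Set f=λy, z=hλ:
  y_{n+1} = y_n + z·[10/11·y_n + 1/11·y_{n+1}] ⇒ (1 − 1/11z)y_{n+1} = (1 + 10/11z)y_n
  Hence R(z) = (1 + 10/11z)/(1 − 1/11z).

Find x<0 with |R(x)|<1.
x=-1.14: |R|=0.0329
R=−1: 1+10/11x = −1+1/11x ⇒ -9/11x=2 ⇒ x=2/(-9/11)=-2.4444
Confirm numerically:
  x=-2.309: |R|=0.90841 <1
  x=-1.899: |R|=0.61943 <1
  x=-1.205: |R|=0.08603 <1
  x=-1.129: |R|=0.02391 <1
  x=-2.763: |R|=1.20831 >1
  x=-2.638: |R|=1.12773 >1
  x=-2.545: |R|=1.06681 >1
Interval (-2.4444, 0).

z∈(-2.4444,0).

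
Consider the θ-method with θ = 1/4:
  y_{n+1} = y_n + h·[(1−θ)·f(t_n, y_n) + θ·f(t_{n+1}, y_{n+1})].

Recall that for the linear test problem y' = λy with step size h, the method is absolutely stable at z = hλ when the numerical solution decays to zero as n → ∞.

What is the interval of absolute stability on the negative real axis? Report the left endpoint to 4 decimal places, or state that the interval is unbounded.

(-4.0000, 0).

Set f=λy, z=hλ:
  y_{n+1} = y_n + z·[3/4·y_n + 1/4·y_{n+1}] ⇒ (1 − 1/4z)y_{n+1} = (1 + 3/4z)y_n
  R(z) = (1 + 3/4z)/(1 − 1/4z).

Solve |R(x)|<1 on ℝ⁻.
x=-0.95: |R|=0.2323
R=−1: 1+3/4x = −1+1/4x ⇒ -1/2x=2 ⇒ x=2/(-1/2)=-4.0000
Confirm numerically:
  x=-3.249: |R|=0.79280 <1
  x=-3.103: |R|=0.74743 <1
  x=-2.639: |R|=0.59000 <1
  x=-4.387: |R|=1.09229 >1
  x=-4.224: |R|=1.05447 >1
  x=-4.191: |R|=1.04664 >1
Interval (-4.0000, 0).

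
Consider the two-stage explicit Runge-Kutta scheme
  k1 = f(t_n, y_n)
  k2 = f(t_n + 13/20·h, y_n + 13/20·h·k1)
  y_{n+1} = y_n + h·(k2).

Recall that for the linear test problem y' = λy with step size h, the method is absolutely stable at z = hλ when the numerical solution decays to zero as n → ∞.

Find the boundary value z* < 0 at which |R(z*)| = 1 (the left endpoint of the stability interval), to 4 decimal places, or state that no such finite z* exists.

On y'=λy, z=hλ:
  k1=λy_n ⇒ h·k1=z·y_n;  k2=λ(1+13/20z)y_n ⇒ h·k2=z(1+13/20z)y_n
  y_{n+1}/y_n = 1 + z(1+13/20z) = 1 + z + 13/20z²
  so R(z) = 1 + z + 13/20z².

Boundary: |R(x)|=1, x<0.
x=-1.13: |R|=0.7000
R=1: x+13/20x²=0 ⇒ x=−20/13=-1.5385; min R=1−1/(4·13/20)=0.6154>−1
Confirm numerically:
  x=-1.280: |R|=0.78496 <1
  x=-0.997: |R|=0.64911 <1
  x=-0.819: |R|=0.61699 <1
  x=-2.134: |R|=1.82607 >1
  x=-1.682: |R|=1.15693 >1
  x=-1.583: |R|=1.04583 >1
Interval (-1.5385, 0).

left endpoint -1.5385.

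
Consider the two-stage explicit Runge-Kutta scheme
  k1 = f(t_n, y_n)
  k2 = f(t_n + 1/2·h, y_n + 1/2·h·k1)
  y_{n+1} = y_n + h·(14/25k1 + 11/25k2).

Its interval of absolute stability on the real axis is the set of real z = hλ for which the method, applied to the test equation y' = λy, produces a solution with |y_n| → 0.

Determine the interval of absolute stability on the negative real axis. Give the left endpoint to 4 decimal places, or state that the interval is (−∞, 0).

Set f=λy, z=hλ:
  k1=λy_n ⇒ h·k1=z·y_n;  k2=λ(1+1/2z)y_n ⇒ h·k2=z(1+1/2z)y_n
  y_{n+1}/y_n = 1 + 14/25z + 11/25z(1+1/2z) = 1 + z + 11/50z²
  ⇒ R(z) = 1 + z + 11/50z².

Solve |R(x)|<1 on ℝ⁻.
x=-0.36: |R|=0.6685
R=1: x+11/50x²=0 ⇒ x=−50/11=-4.5455; min R=1−1/(4·11/50)=-0.1364>−1
Confirm numerically:
  x=-4.050: |R|=0.55855 <1
  x=-3.623: |R|=0.26475 <1
  x=-3.300: |R|=0.09580 <1
  x=-2.776: |R|=0.08064 <1
  x=-5.052: |R|=1.56299 >1
  x=-4.982: |R|=1.47847 >1
So |R|<1 on (-4.5455, 0).

(-4.5455, 0).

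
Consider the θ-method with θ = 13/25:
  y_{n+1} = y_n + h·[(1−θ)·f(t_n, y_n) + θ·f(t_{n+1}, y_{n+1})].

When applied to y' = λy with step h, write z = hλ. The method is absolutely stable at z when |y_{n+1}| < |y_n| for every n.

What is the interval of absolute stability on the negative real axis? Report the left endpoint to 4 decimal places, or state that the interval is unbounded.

With y'=λy (z=hλ):
  y_{n+1} = y_n + z·[12/25·y_n + 13/25·y_{n+1}] ⇒ (1 − 13/25z)y_{n+1} = (1 + 12/25z)y_n
  Hence R(z) = (1 + 12/25z)/(1 − 13/25z).

Need |R(x)|<1, x<0.
x=-1.13: |R|=0.2882
x=-2: |R|=0.0196
x=-10: |R|=0.6129
x=-100: |R|=0.8868
θ=13/25≥1/2 ⇒ |1+12/25x|<|1−13/25x| ∀x<0 ⇒ stable on all of ℝ⁻.

interval (−∞, 0).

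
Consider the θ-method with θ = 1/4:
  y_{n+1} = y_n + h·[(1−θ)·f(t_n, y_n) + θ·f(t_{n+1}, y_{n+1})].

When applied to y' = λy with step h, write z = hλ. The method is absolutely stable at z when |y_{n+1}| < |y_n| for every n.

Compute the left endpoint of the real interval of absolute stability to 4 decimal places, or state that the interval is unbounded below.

left endpoint -4.0000.

Test eqn y'=λy, z=hλ:
  y_{n+1} = y_n + z·[3/4·y_n + 1/4·y_{n+1}] ⇒ (1 − 1/4z)y_{n+1} = (1 + 3/4z)y_n
  R(z) = (1 + 3/4z)/(1 − 1/4z).

Boundary: |R(x)|=1, x<0.
x=-0.77: |R|=0.3543
R=−1: 1+3/4x = −1+1/4x ⇒ -1/2x=2 ⇒ x=2/(-1/2)=-4.0000
Confirm numerically:
  x=-2.868: |R|=0.67036 <1
  x=-2.272: |R|=0.44898 <1
  x=-1.790: |R|=0.23661 <1
  x=-4.526: |R|=1.12339 >1
  x=-4.338: |R|=1.08107 >1
Interval (-4.0000, 0).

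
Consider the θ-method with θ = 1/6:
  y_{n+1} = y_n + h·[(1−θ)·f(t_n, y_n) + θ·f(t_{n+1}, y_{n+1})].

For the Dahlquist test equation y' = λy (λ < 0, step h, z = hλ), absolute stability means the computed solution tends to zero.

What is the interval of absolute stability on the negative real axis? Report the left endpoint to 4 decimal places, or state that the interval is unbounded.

With y'=λy (z=hλ):
  y_{n+1} = y_n + z·[5/6·y_n + 1/6·y_{n+1}] ⇒ (1 − 1/6z)y_{n+1} = (1 + 5/6z)y_n
  ⇒ R(z) = (1 + 5/6z)/(1 − 1/6z).

Solve |R(x)|<1 on ℝ⁻.
x=-1.78: |R|=0.3728
R=−1: 1+5/6x = −1+1/6x ⇒ -2/3x=2 ⇒ x=2/(-2/3)=-3.0000
Confirm numerically:
  x=-2.821: |R|=0.91883 <1
  x=-2.421: |R|=0.72497 <1
  x=-2.196: |R|=0.60761 <1
  x=-1.893: |R|=0.43900 <1
  x=-3.579: |R|=1.24178 >1
  x=-3.473: |R|=1.19973 >1
  x=-3.436: |R|=1.18482 >1
Interval (-3.0000, 0).

z∈(-3.0000,0).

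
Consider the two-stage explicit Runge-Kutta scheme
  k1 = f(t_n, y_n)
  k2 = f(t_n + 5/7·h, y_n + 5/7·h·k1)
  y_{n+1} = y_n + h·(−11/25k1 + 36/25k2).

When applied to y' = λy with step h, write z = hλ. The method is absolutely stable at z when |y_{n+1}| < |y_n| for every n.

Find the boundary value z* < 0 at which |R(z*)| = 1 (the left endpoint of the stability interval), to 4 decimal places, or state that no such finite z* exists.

With y'=λy (z=hλ):
  k1=λy_n ⇒ h·k1=z·y_n;  k2=λ(1+5/7z)y_n ⇒ h·k2=z(1+5/7z)y_n
  y_{n+1}/y_n = 1 − 11/25z + 36/25z(1+5/7z) = 1 + z + 36/35z²
  R(z) = 1 + z + 36/35z².

Boundary: |R(x)|=1, x<0.
x=-0.74: |R|=0.8232
R=1: x+36/35x²=0 ⇒ x=−35/36=-0.9722; min R=1−1/(4·36/35)=0.7569>−1
Confirm numerically:
  x=-0.685: |R|=0.79763 <1
  x=-0.501: |R|=0.75717 <1
  x=-0.438: |R|=0.75933 <1
  x=-1.452: |R|=1.71654 >1
  x=-1.153: |R|=1.21439 >1
  x=-1.058: |R|=1.09335 >1
Interval (-0.9722, 0).

z* = -0.9722.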